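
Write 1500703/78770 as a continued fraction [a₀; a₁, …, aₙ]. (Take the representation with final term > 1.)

[19; 19, 2, 1, 17, 5, 15]

1500703 = 19·78770 + 4073
78770 = 19·4073 + 1383
4073 = 2·1383 + 1307
1383 = 1·1307 + 76
1307 = 17·76 + 15
76 = 5·15 + 1
15 = 15·1 + 0  (stop)
So 1500703/78770 = [19; 19, 2, 1, 17, 5, 15].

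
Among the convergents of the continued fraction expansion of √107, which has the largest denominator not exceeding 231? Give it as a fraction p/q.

√107 = [10; 2, 1, 9, 1, 2, 20, …] (period length 6).
Convergents:
  p_0/q_0 = 10/1
  p_1/q_1 = 21/2
  p_2/q_2 = 31/3
  p_3/q_3 = 300/29
  p_4/q_4 = 331/32
  p_5/q_5 = 962/93
  p_6/q_6 = 19571/1892
q_5 = 93 ≤ 231 < 1892 = q_6, so the answer is 962/93.

962/93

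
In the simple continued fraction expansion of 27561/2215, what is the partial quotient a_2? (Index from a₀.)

3

27561 = 12·2215 + 981   →  a_0 = 12
2215 = 2·981 + 253   →  a_1 = 2
981 = 3·253 + 222   →  a_2 = 3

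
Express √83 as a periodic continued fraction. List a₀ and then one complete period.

a₀ = ⌊√83⌋ = 9.

[9; 9, 18]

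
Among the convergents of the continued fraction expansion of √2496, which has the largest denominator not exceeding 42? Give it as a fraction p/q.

1249/25

√2496 = [49; 1, 23, 1, 98, …] (period length 4).
Convergents:
  p_0/q_0 = 49/1
  p_1/q_1 = 50/1
  p_2/q_2 = 1199/24
  p_3/q_3 = 1249/25
  p_4/q_4 = 123601/2474
q_3 = 25 ≤ 42 < 2474 = q_4, so the answer is 1249/25.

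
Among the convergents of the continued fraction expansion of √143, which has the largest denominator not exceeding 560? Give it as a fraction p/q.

6589/551

√143 = [11; 1, 22, …] (period length 2).
Convergents:
  p_0/q_0 = 11/1
  p_1/q_1 = 12/1
  p_2/q_2 = 275/23
  p_3/q_3 = 287/24
  p_4/q_4 = 6589/551
  p_5/q_5 = 6876/575
q_4 = 551 ≤ 560 < 575 = q_5, so the answer is 6589/551.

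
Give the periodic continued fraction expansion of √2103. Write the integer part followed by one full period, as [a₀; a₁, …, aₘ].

[45; 1, 6, 15, 6, 1, 90]

a₀ = ⌊√2103⌋ = 45.
With m₀=0, d₀=1 and mₖ₊₁ = dₖaₖ − mₖ, dₖ₊₁ = (n − mₖ₊₁²)/dₖ, aₖ₊₁ = ⌊(a₀+mₖ₊₁)/dₖ₊₁⌋:
  k=1: m=45, d=78, a=1
  k=2: m=33, d=13, a=6
  k=3: m=45, d=6, a=15
  k=4: m=45, d=13, a=6
  k=5: m=33, d=78, a=1
  k=6: m=45, d=1, a=90
d=1 and a=2a₀=90 at k=6, so the next step gives (m, d) = (45, 78) again — its k=1 value — and the period has length 6.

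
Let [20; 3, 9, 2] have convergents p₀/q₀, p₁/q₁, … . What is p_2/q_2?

569/28

Using pₖ = aₖpₖ₋₁ + pₖ₋₂, qₖ = aₖqₖ₋₁ + qₖ₋₂ (with p₋₁=1, p₋₂=0, q₋₁=0, q₋₂=1):
  k=0: a=20, p=20, q=1
  k=1: a=3, p=61, q=3
  k=2: a=9, p=569, q=28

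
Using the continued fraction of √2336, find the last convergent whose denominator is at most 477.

13968/289

√2336 = [48; 3, 96, …] (period length 2).
Convergents:
  p_0/q_0 = 48/1
  p_1/q_1 = 145/3
  p_2/q_2 = 13968/289
  p_3/q_3 = 42049/870
q_2 = 289 ≤ 477 < 870 = q_3, so the answer is 13968/289.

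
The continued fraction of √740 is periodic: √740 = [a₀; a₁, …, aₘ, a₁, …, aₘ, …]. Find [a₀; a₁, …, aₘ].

a₀ = ⌊√740⌋ = 27.
With m₀=0, d₀=1 and mₖ₊₁ = dₖaₖ − mₖ, dₖ₊₁ = (n − mₖ₊₁²)/dₖ, aₖ₊₁ = ⌊(a₀+mₖ₊₁)/dₖ₊₁⌋:
  k=1: m=27, d=11, a=4
  k=2: m=17, d=41, a=1
  k=3: m=24, d=4, a=12
  k=4: m=24, d=41, a=1
  k=5: m=17, d=11, a=4
  k=6: m=27, d=1, a=54
d=1 and a=2a₀=54 at k=6, so the next step gives (m, d) = (27, 11) again — its k=1 value — and the period has length 6.

[27; 4, 1, 12, 1, 4, 54]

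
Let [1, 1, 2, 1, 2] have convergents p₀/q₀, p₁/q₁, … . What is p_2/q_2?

5/3

Using pₖ = aₖpₖ₋₁ + pₖ₋₂, qₖ = aₖqₖ₋₁ + qₖ₋₂ (with p₋₁=1, p₋₂=0, q₋₁=0, q₋₂=1):
  k=0: a=1, p=1, q=1
  k=1: a=1, p=2, q=1
  k=2: a=2, p=5, q=3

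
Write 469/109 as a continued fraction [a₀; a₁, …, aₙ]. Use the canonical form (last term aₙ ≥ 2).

469 = 4·109 + 33
109 = 3·33 + 10
33 = 3·10 + 3
10 = 3·3 + 1
3 = 3·1 + 0  (stop)
So 469/109 = [4; 3, 3, 3, 3].

[4; 3, 3, 3, 3]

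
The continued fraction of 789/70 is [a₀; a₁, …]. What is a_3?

789 = 11·70 + 19   →  a_0 = 11
70 = 3·19 + 13   →  a_1 = 3
19 = 1·13 + 6   →  a_2 = 1
13 = 2·6 + 1   →  a_3 = 2

2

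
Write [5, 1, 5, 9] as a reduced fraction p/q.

Fold from the inside: start with 9/1.
  5 + 1/9 = 46/9
  1 + 9/46 = 55/46
  5 + 46/55 = 321/55

321/55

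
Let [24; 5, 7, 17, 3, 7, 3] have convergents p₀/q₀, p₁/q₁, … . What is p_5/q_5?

Using pₖ = aₖpₖ₋₁ + pₖ₋₂, qₖ = aₖqₖ₋₁ + qₖ₋₂ (with p₋₁=1, p₋₂=0, q₋₁=0, q₋₂=1):
  k=0: a=24, p=24, q=1
  k=1: a=5, p=121, q=5
  k=2: a=7, p=871, q=36
  k=3: a=17, p=14928, q=617
  k=4: a=3, p=45655, q=1887
  k=5: a=7, p=334513, q=13826

334513/13826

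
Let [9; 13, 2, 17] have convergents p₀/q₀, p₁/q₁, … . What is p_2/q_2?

Using pₖ = aₖpₖ₋₁ + pₖ₋₂, qₖ = aₖqₖ₋₁ + qₖ₋₂ (with p₋₁=1, p₋₂=0, q₋₁=0, q₋₂=1):
  k=0: a=9, p=9, q=1
  k=1: a=13, p=118, q=13
  k=2: a=2, p=245, q=27

245/27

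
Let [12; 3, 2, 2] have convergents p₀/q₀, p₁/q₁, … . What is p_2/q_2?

86/7

Using pₖ = aₖpₖ₋₁ + pₖ₋₂, qₖ = aₖqₖ₋₁ + qₖ₋₂ (with p₋₁=1, p₋₂=0, q₋₁=0, q₋₂=1):
  k=0: a=12, p=12, q=1
  k=1: a=3, p=37, q=3
  k=2: a=2, p=86, q=7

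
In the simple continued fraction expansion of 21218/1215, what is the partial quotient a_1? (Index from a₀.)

21218 = 17·1215 + 563   →  a_0 = 17
1215 = 2·563 + 89   →  a_1 = 2

2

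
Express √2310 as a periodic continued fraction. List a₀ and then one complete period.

a₀ = ⌊√2310⌋ = 48.
With m₀=0, d₀=1 and mₖ₊₁ = dₖaₖ − mₖ, dₖ₊₁ = (n − mₖ₊₁²)/dₖ, aₖ₊₁ = ⌊(a₀+mₖ₊₁)/dₖ₊₁⌋:
  k=1: m=48, d=6, a=16
  k=2: m=48, d=1, a=96
d=1 and a=2a₀=96 at k=2, so the next step gives (m, d) = (48, 6) again — its k=1 value — and the period has length 2.

[48; 16, 96]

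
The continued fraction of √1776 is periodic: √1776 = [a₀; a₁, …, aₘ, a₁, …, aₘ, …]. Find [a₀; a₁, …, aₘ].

a₀ = ⌊√1776⌋ = 42.
With m₀=0, d₀=1 and mₖ₊₁ = dₖaₖ − mₖ, dₖ₊₁ = (n − mₖ₊₁²)/dₖ, aₖ₊₁ = ⌊(a₀+mₖ₊₁)/dₖ₊₁⌋:
  k=1: m=42, d=12, a=7
  k=2: m=42, d=1, a=84
d=1 and a=2a₀=84 at k=2, so the next step gives (m, d) = (42, 12) again — its k=1 value — and the period has length 2.

[42; 7, 84]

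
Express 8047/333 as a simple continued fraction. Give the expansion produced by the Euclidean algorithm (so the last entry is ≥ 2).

[24; 6, 18, 3]

8047 = 24×333 + 55
333 = 6×55 + 3
55 = 18×3 + 1
3 = 3×1 + 0  (stop)
So 8047/333 = [24; 6, 18, 3].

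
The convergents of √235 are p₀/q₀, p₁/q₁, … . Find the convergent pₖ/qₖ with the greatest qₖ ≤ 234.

√235 = [15; 3, 30, …] (period length 2).
Convergents:
  p_0/q_0 = 15/1
  p_1/q_1 = 46/3
  p_2/q_2 = 1395/91
  p_3/q_3 = 4231/276
q_2 = 91 ≤ 234 < 276 = q_3, so the answer is 1395/91.

1395/91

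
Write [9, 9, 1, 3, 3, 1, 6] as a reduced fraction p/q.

10222/1123

Fold from the inside: start with 6/1.
  1 + 1/6 = 7/6
  3 + 6/7 = 27/7
  3 + 7/27 = 88/27
  1 + 27/88 = 115/88
  9 + 88/115 = 1123/115
  9 + 115/1123 = 10222/1123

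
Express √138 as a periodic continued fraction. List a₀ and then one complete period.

a₀ = ⌊√138⌋ = 11.
With m₀=0, d₀=1 and mₖ₊₁ = dₖaₖ − mₖ, dₖ₊₁ = (n − mₖ₊₁²)/dₖ, aₖ₊₁ = ⌊(a₀+mₖ₊₁)/dₖ₊₁⌋:
  k=1: m=11, d=17, a=1
  k=2: m=6, d=6, a=2
  k=3: m=6, d=17, a=1
  k=4: m=11, d=1, a=22
d=1 and a=2a₀=22 at k=4, so the next step gives (m, d) = (11, 17) again — its k=1 value — and the period has length 4.

[11; 1, 2, 1, 22]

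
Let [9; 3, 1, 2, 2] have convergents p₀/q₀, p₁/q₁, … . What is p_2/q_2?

Using pₖ = aₖpₖ₋₁ + pₖ₋₂, qₖ = aₖqₖ₋₁ + qₖ₋₂ (with p₋₁=1, p₋₂=0, q₋₁=0, q₋₂=1):
  k=0: a=9, p=9, q=1
  k=1: a=3, p=28, q=3
  k=2: a=1, p=37, q=4

37/4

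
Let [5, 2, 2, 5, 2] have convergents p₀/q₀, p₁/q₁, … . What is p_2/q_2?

27/5

Using pₖ = aₖpₖ₋₁ + pₖ₋₂, qₖ = aₖqₖ₋₁ + qₖ₋₂ (with p₋₁=1, p₋₂=0, q₋₁=0, q₋₂=1):
  k=0: a=5, p=5, q=1
  k=1: a=2, p=11, q=2
  k=2: a=2, p=27, q=5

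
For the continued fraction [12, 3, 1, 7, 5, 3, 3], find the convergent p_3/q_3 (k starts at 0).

Using pₖ = aₖpₖ₋₁ + pₖ₋₂, qₖ = aₖqₖ₋₁ + qₖ₋₂ (with p₋₁=1, p₋₂=0, q₋₁=0, q₋₂=1):
  k=0: a=12, p=12, q=1
  k=1: a=3, p=37, q=3
  k=2: a=1, p=49, q=4
  k=3: a=7, p=380, q=31

380/31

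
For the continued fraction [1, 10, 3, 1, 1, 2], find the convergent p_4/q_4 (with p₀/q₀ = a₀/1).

Using pₖ = aₖpₖ₋₁ + pₖ₋₂, qₖ = aₖqₖ₋₁ + qₖ₋₂ (with p₋₁=1, p₋₂=0, q₋₁=0, q₋₂=1):
  k=0: a=1, p=1, q=1
  k=1: a=10, p=11, q=10
  k=2: a=3, p=34, q=31
  k=3: a=1, p=45, q=41
  k=4: a=1, p=79, q=72

79/72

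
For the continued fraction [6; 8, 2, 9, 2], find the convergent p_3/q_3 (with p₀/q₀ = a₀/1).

Using pₖ = aₖpₖ₋₁ + pₖ₋₂, qₖ = aₖqₖ₋₁ + qₖ₋₂ (with p₋₁=1, p₋₂=0, q₋₁=0, q₋₂=1):
  k=0: a=6, p=6, q=1
  k=1: a=8, p=49, q=8
  k=2: a=2, p=104, q=17
  k=3: a=9, p=985, q=161

985/161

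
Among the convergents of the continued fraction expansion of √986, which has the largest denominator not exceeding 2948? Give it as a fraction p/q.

49299/1570

√986 = [31; 2, 2, 62, …] (period length 3).
Convergents:
  p_0/q_0 = 31/1
  p_1/q_1 = 63/2
  p_2/q_2 = 157/5
  p_3/q_3 = 9797/312
  p_4/q_4 = 19751/629
  p_5/q_5 = 49299/1570
  p_6/q_6 = 3076289/97969
q_5 = 1570 ≤ 2948 < 97969 = q_6, so the answer is 49299/1570.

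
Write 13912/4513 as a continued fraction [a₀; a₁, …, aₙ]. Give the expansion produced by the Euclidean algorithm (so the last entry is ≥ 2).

13912 = 3*4513 + 373
4513 = 12*373 + 37
373 = 10*37 + 3
37 = 12*3 + 1
3 = 3*1 + 0  (stop)
So 13912/4513 = [3; 12, 10, 12, 3].

[3; 12, 10, 12, 3]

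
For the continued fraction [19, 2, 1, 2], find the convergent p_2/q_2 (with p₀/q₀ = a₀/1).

58/3

Using pₖ = aₖpₖ₋₁ + pₖ₋₂, qₖ = aₖqₖ₋₁ + qₖ₋₂ (with p₋₁=1, p₋₂=0, q₋₁=0, q₋₂=1):
  k=0: a=19, p=19, q=1
  k=1: a=2, p=39, q=2
  k=2: a=1, p=58, q=3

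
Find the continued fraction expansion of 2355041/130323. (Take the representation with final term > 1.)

2355041 = 18·130323 + 9227
130323 = 14·9227 + 1145
9227 = 8·1145 + 67
1145 = 17·67 + 6
67 = 11·6 + 1
6 = 6·1 + 0  (stop)
So 2355041/130323 = [18; 14, 8, 17, 11, 6].

[18; 14, 8, 17, 11, 6]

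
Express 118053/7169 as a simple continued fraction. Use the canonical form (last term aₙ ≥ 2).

[16; 2, 7, 9, 17, 3]

118053 = 16*7169 + 3349
7169 = 2*3349 + 471
3349 = 7*471 + 52
471 = 9*52 + 3
52 = 17*3 + 1
3 = 3*1 + 0  (stop)
So 118053/7169 = [16; 2, 7, 9, 17, 3].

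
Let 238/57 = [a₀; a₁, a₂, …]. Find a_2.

238 = 4·57 + 10   →  a_0 = 4
57 = 5·10 + 7   →  a_1 = 5
10 = 1·7 + 3   →  a_2 = 1

1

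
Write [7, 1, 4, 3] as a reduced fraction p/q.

Using pₖ = aₖpₖ₋₁ + pₖ₋₂ and qₖ = aₖqₖ₋₁ + qₖ₋₂:
  k=0: a=7, p=7, q=1
  k=1: a=1, p=8, q=1
  k=2: a=4, p=39, q=5
  k=3: a=3, p=125, q=16

125/16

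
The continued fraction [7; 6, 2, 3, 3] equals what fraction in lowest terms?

Fold from the inside: start with 3/1.
  3 + 1/3 = 10/3
  2 + 3/10 = 23/10
  6 + 10/23 = 148/23
  7 + 23/148 = 1059/148

1059/148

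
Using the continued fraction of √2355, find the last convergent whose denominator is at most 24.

√2355 = [48; 1, 1, 8, 3, 8, 1, 1, 96, …] (period length 8).
Convergents:
  p_0/q_0 = 48/1
  p_1/q_1 = 49/1
  p_2/q_2 = 97/2
  p_3/q_3 = 825/17
  p_4/q_4 = 2572/53
q_3 = 17 ≤ 24 < 53 = q_4, so the answer is 825/17.

825/17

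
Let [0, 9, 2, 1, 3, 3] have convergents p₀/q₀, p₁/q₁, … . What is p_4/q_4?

Using pₖ = aₖpₖ₋₁ + pₖ₋₂, qₖ = aₖqₖ₋₁ + qₖ₋₂ (with p₋₁=1, p₋₂=0, q₋₁=0, q₋₂=1):
  k=0: a=0, p=0, q=1
  k=1: a=9, p=1, q=9
  k=2: a=2, p=2, q=19
  k=3: a=1, p=3, q=28
  k=4: a=3, p=11, q=103

11/103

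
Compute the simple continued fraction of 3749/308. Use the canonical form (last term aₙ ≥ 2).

[12; 5, 1, 4, 3, 3]

3749 = 12*308 + 53
308 = 5*53 + 43
53 = 1*43 + 10
43 = 4*10 + 3
10 = 3*3 + 1
3 = 3*1 + 0  (stop)
So 3749/308 = [12; 5, 1, 4, 3, 3].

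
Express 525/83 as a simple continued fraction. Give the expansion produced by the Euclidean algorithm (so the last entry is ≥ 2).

525 = 6×83 + 27
83 = 3×27 + 2
27 = 13×2 + 1
2 = 2×1 + 0  (stop)
So 525/83 = [6; 3, 13, 2].

[6; 3, 13, 2]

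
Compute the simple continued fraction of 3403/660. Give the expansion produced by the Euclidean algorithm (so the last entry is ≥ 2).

3403 = 5·660 + 103
660 = 6·103 + 42
103 = 2·42 + 19
42 = 2·19 + 4
19 = 4·4 + 3
4 = 1·3 + 1
3 = 3·1 + 0  (stop)
So 3403/660 = [5; 6, 2, 2, 4, 1, 3].

[5; 6, 2, 2, 4, 1, 3]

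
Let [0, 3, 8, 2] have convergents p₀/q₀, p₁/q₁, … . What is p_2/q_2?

Using pₖ = aₖpₖ₋₁ + pₖ₋₂, qₖ = aₖqₖ₋₁ + qₖ₋₂ (with p₋₁=1, p₋₂=0, q₋₁=0, q₋₂=1):
  k=0: a=0, p=0, q=1
  k=1: a=3, p=1, q=3
  k=2: a=8, p=8, q=25

8/25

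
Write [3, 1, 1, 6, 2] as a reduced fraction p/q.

99/28

Fold from the inside: start with 2/1.
  6 + 1/2 = 13/2
  1 + 2/13 = 15/13
  1 + 13/15 = 28/15
  3 + 15/28 = 99/28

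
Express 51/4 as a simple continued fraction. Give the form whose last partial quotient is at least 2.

51 = 12*4 + 3
4 = 1*3 + 1
3 = 3*1 + 0  (stop)
So 51/4 = [12; 1, 3].

[12; 1, 3]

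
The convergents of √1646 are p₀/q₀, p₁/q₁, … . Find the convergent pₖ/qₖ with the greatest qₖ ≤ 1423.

46048/1135

√1646 = [40; 1, 1, 3, 40, 3, 1, 1, 80, …] (period length 8).
Convergents:
  p_0/q_0 = 40/1
  p_1/q_1 = 41/1
  p_2/q_2 = 81/2
  p_3/q_3 = 284/7
  p_4/q_4 = 11441/282
  p_5/q_5 = 34607/853
  p_6/q_6 = 46048/1135
  p_7/q_7 = 80655/1988
q_6 = 1135 ≤ 1423 < 1988 = q_7, so the answer is 46048/1135.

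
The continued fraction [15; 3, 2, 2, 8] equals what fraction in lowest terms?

2187/143

Fold from the inside: start with 8/1.
  2 + 1/8 = 17/8
  2 + 8/17 = 42/17
  3 + 17/42 = 143/42
  15 + 42/143 = 2187/143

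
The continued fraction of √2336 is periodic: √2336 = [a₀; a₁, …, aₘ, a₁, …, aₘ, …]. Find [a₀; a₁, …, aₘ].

[48; 3, 96]

a₀ = ⌊√2336⌋ = 48.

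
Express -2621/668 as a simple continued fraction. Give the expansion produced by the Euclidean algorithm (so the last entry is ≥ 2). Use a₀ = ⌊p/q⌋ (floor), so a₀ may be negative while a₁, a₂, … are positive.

-2621 = -4·668 + 51
668 = 13·51 + 5
51 = 10·5 + 1
5 = 5·1 + 0  (stop)
So -2621/668 = [-4; 13, 10, 5].

[-4; 13, 10, 5]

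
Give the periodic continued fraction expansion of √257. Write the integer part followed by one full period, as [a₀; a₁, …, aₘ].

a₀ = ⌊√257⌋ = 16.
With m₀=0, d₀=1 and mₖ₊₁ = dₖaₖ − mₖ, dₖ₊₁ = (n − mₖ₊₁²)/dₖ, aₖ₊₁ = ⌊(a₀+mₖ₊₁)/dₖ₊₁⌋:
  k=1: m=16, d=1, a=32
d=1 and a=2a₀=32 at k=1, so the next step gives (m, d) = (16, 1) again — its k=1 value — and the period has length 1.

[16; 32]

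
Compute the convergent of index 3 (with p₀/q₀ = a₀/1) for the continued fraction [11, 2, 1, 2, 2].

91/8

Using pₖ = aₖpₖ₋₁ + pₖ₋₂, qₖ = aₖqₖ₋₁ + qₖ₋₂ (with p₋₁=1, p₋₂=0, q₋₁=0, q₋₂=1):
  k=0: a=11, p=11, q=1
  k=1: a=2, p=23, q=2
  k=2: a=1, p=34, q=3
  k=3: a=2, p=91, q=8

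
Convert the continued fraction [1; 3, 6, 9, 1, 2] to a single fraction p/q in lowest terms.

Using pₖ = aₖpₖ₋₁ + pₖ₋₂ and qₖ = aₖqₖ₋₁ + qₖ₋₂:
  k=0: a=1, p=1, q=1
  k=1: a=3, p=4, q=3
  k=2: a=6, p=25, q=19
  k=3: a=9, p=229, q=174
  k=4: a=1, p=254, q=193
  k=5: a=2, p=737, q=560

737/560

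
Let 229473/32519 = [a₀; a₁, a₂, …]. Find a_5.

4

229473 = 7·32519 + 1840   →  a_0 = 7
32519 = 17·1840 + 1239   →  a_1 = 17
1840 = 1·1239 + 601   →  a_2 = 1
1239 = 2·601 + 37   →  a_3 = 2
601 = 16·37 + 9   →  a_4 = 16
37 = 4·9 + 1   →  a_5 = 4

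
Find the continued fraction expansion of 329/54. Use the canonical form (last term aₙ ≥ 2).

[6; 10, 1, 4]

329 = 6×54 + 5
54 = 10×5 + 4
5 = 1×4 + 1
4 = 4×1 + 0  (stop)
So 329/54 = [6; 10, 1, 4].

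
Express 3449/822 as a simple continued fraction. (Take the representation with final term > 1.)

3449 = 4·822 + 161
822 = 5·161 + 17
161 = 9·17 + 8
17 = 2·8 + 1
8 = 8·1 + 0  (stop)
So 3449/822 = [4; 5, 9, 2, 8].

[4; 5, 9, 2, 8]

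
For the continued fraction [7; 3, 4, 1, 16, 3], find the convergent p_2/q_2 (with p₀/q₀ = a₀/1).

95/13

Using pₖ = aₖpₖ₋₁ + pₖ₋₂, qₖ = aₖqₖ₋₁ + qₖ₋₂ (with p₋₁=1, p₋₂=0, q₋₁=0, q₋₂=1):
  k=0: a=7, p=7, q=1
  k=1: a=3, p=22, q=3
  k=2: a=4, p=95, q=13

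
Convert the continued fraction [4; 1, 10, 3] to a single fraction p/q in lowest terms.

167/34

Fold from the inside: start with 3/1.
  10 + 1/3 = 31/3
  1 + 3/31 = 34/31
  4 + 31/34 = 167/34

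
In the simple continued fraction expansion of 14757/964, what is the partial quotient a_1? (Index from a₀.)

3

14757 = 15·964 + 297   →  a_0 = 15
964 = 3·297 + 73   →  a_1 = 3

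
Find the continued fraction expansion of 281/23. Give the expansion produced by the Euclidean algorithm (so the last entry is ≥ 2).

281 = 12·23 + 5
23 = 4·5 + 3
5 = 1·3 + 2
3 = 1·2 + 1
2 = 2·1 + 0  (stop)
So 281/23 = [12; 4, 1, 1, 2].

[12; 4, 1, 1, 2]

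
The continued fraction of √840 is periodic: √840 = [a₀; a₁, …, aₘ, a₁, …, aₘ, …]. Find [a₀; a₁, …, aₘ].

a₀ = ⌊√840⌋ = 28.
With m₀=0, d₀=1 and mₖ₊₁ = dₖaₖ − mₖ, dₖ₊₁ = (n − mₖ₊₁²)/dₖ, aₖ₊₁ = ⌊(a₀+mₖ₊₁)/dₖ₊₁⌋:
  k=1: m=28, d=56, a=1
  k=2: m=28, d=1, a=56
d=1 and a=2a₀=56 at k=2, so the next step gives (m, d) = (28, 56) again — its k=1 value — and the period has length 2.

[28; 1, 56]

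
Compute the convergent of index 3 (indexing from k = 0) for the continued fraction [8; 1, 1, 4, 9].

Using pₖ = aₖpₖ₋₁ + pₖ₋₂, qₖ = aₖqₖ₋₁ + qₖ₋₂ (with p₋₁=1, p₋₂=0, q₋₁=0, q₋₂=1):
  k=0: a=8, p=8, q=1
  k=1: a=1, p=9, q=1
  k=2: a=1, p=17, q=2
  k=3: a=4, p=77, q=9

77/9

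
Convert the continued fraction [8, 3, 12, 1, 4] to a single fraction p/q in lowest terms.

Fold from the inside: start with 4/1.
  1 + 1/4 = 5/4
  12 + 4/5 = 64/5
  3 + 5/64 = 197/64
  8 + 64/197 = 1640/197

1640/197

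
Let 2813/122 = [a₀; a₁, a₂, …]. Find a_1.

2813 = 23·122 + 7   →  a_0 = 23
122 = 17·7 + 3   →  a_1 = 17

17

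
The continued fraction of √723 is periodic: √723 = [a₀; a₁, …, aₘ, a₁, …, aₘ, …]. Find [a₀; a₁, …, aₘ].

[26; 1, 7, 1, 52]

a₀ = ⌊√723⌋ = 26.
With m₀=0, d₀=1 and mₖ₊₁ = dₖaₖ − mₖ, dₖ₊₁ = (n − mₖ₊₁²)/dₖ, aₖ₊₁ = ⌊(a₀+mₖ₊₁)/dₖ₊₁⌋:
  k=1: m=26, d=47, a=1
  k=2: m=21, d=6, a=7
  k=3: m=21, d=47, a=1
  k=4: m=26, d=1, a=52
d=1 and a=2a₀=52 at k=4, so the next step gives (m, d) = (26, 47) again — its k=1 value — and the period has length 4.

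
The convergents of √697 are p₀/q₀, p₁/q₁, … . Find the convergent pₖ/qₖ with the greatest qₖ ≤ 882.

13966/529

√697 = [26; 2, 2, 52, …] (period length 3).
Convergents:
  p_0/q_0 = 26/1
  p_1/q_1 = 53/2
  p_2/q_2 = 132/5
  p_3/q_3 = 6917/262
  p_4/q_4 = 13966/529
  p_5/q_5 = 34849/1320
q_4 = 529 ≤ 882 < 1320 = q_5, so the answer is 13966/529.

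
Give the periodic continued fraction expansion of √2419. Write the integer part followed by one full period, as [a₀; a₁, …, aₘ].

a₀ = ⌊√2419⌋ = 49.

[49; 5, 2, 5, 98]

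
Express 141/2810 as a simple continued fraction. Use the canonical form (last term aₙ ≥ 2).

141 = 0·2810 + 141
2810 = 19·141 + 131
141 = 1·131 + 10
131 = 13·10 + 1
10 = 10·1 + 0  (stop)
So 141/2810 = [0; 19, 1, 13, 10].

[0; 19, 1, 13, 10]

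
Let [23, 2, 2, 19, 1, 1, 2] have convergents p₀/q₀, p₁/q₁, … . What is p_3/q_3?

2270/97

Using pₖ = aₖpₖ₋₁ + pₖ₋₂, qₖ = aₖqₖ₋₁ + qₖ₋₂ (with p₋₁=1, p₋₂=0, q₋₁=0, q₋₂=1):
  k=0: a=23, p=23, q=1
  k=1: a=2, p=47, q=2
  k=2: a=2, p=117, q=5
  k=3: a=19, p=2270, q=97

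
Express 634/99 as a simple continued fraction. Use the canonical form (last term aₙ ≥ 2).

634 = 6×99 + 40
99 = 2×40 + 19
40 = 2×19 + 2
19 = 9×2 + 1
2 = 2×1 + 0  (stop)
So 634/99 = [6; 2, 2, 9, 2].

[6; 2, 2, 9, 2]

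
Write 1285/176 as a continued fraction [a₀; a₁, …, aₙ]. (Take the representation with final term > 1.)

1285 = 7*176 + 53
176 = 3*53 + 17
53 = 3*17 + 2
17 = 8*2 + 1
2 = 2*1 + 0  (stop)
So 1285/176 = [7; 3, 3, 8, 2].

[7; 3, 3, 8, 2]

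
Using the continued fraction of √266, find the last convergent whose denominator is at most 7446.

√266 = [16; 3, 4, 3, 32, …] (period length 4).
Convergents:
  p_0/q_0 = 16/1
  p_1/q_1 = 49/3
  p_2/q_2 = 212/13
  p_3/q_3 = 685/42
  p_4/q_4 = 22132/1357
  p_5/q_5 = 67081/4113
  p_6/q_6 = 290456/17809
q_5 = 4113 ≤ 7446 < 17809 = q_6, so the answer is 67081/4113.

67081/4113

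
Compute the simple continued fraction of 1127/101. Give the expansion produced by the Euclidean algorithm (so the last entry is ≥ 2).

[11; 6, 3, 5]

1127 = 11*101 + 16
101 = 6*16 + 5
16 = 3*5 + 1
5 = 5*1 + 0  (stop)
So 1127/101 = [11; 6, 3, 5].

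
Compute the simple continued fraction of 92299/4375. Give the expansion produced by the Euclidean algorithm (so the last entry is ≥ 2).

[21; 10, 3, 7, 9, 2]

92299 = 21×4375 + 424
4375 = 10×424 + 135
424 = 3×135 + 19
135 = 7×19 + 2
19 = 9×2 + 1
2 = 2×1 + 0  (stop)
So 92299/4375 = [21; 10, 3, 7, 9, 2].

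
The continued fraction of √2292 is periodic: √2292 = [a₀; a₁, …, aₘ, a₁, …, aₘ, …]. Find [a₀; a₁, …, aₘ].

[47; 1, 6, 1, 94]

a₀ = ⌊√2292⌋ = 47.
With m₀=0, d₀=1 and mₖ₊₁ = dₖaₖ − mₖ, dₖ₊₁ = (n − mₖ₊₁²)/dₖ, aₖ₊₁ = ⌊(a₀+mₖ₊₁)/dₖ₊₁⌋:
  k=1: m=47, d=83, a=1
  k=2: m=36, d=12, a=6
  k=3: m=36, d=83, a=1
  k=4: m=47, d=1, a=94
d=1 and a=2a₀=94 at k=4, so the next step gives (m, d) = (47, 83) again — its k=1 value — and the period has length 4.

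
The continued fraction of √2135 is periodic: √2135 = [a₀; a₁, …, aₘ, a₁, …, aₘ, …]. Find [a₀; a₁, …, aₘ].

[46; 4, 1, 5, 1, 4, 92]

a₀ = ⌊√2135⌋ = 46.
With m₀=0, d₀=1 and mₖ₊₁ = dₖaₖ − mₖ, dₖ₊₁ = (n − mₖ₊₁²)/dₖ, aₖ₊₁ = ⌊(a₀+mₖ₊₁)/dₖ₊₁⌋:
  k=1: m=46, d=19, a=4
  k=2: m=30, d=65, a=1
  k=3: m=35, d=14, a=5
  k=4: m=35, d=65, a=1
  k=5: m=30, d=19, a=4
  k=6: m=46, d=1, a=92
d=1 and a=2a₀=92 at k=6, so the next step gives (m, d) = (46, 19) again — its k=1 value — and the period has length 6.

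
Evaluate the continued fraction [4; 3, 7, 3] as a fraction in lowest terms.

Fold from the inside: start with 3/1.
  7 + 1/3 = 22/3
  3 + 3/22 = 69/22
  4 + 22/69 = 298/69

298/69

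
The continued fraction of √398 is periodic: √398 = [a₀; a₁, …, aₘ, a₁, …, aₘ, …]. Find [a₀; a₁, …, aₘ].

[19; 1, 18, 1, 38]

a₀ = ⌊√398⌋ = 19.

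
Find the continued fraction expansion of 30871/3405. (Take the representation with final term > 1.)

[9; 15, 15, 15]

30871 = 9·3405 + 226
3405 = 15·226 + 15
226 = 15·15 + 1
15 = 15·1 + 0  (stop)
So 30871/3405 = [9; 15, 15, 15].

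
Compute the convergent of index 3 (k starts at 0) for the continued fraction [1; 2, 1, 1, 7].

7/5

Using pₖ = aₖpₖ₋₁ + pₖ₋₂, qₖ = aₖqₖ₋₁ + qₖ₋₂ (with p₋₁=1, p₋₂=0, q₋₁=0, q₋₂=1):
  k=0: a=1, p=1, q=1
  k=1: a=2, p=3, q=2
  k=2: a=1, p=4, q=3
  k=3: a=1, p=7, q=5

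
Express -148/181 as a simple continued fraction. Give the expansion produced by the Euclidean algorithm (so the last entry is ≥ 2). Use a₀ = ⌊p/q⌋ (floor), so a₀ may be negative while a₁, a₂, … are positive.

[-1; 5, 2, 16]

-148 = -1×181 + 33
181 = 5×33 + 16
33 = 2×16 + 1
16 = 16×1 + 0  (stop)
So -148/181 = [-1; 5, 2, 16].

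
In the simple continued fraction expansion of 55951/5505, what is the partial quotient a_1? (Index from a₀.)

55951 = 10·5505 + 901   →  a_0 = 10
5505 = 6·901 + 99   →  a_1 = 6

6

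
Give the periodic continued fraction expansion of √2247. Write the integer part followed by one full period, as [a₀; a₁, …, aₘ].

[47; 2, 2, 15, 2, 2, 94]

a₀ = ⌊√2247⌋ = 47.
With m₀=0, d₀=1 and mₖ₊₁ = dₖaₖ − mₖ, dₖ₊₁ = (n − mₖ₊₁²)/dₖ, aₖ₊₁ = ⌊(a₀+mₖ₊₁)/dₖ₊₁⌋:
  k=1: m=47, d=38, a=2
  k=2: m=29, d=37, a=2
  k=3: m=45, d=6, a=15
  k=4: m=45, d=37, a=2
  k=5: m=29, d=38, a=2
  k=6: m=47, d=1, a=94
d=1 and a=2a₀=94 at k=6, so the next step gives (m, d) = (47, 38) again — its k=1 value — and the period has length 6.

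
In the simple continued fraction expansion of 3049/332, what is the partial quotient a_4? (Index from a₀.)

3049 = 9·332 + 61   →  a_0 = 9
332 = 5·61 + 27   →  a_1 = 5
61 = 2·27 + 7   →  a_2 = 2
27 = 3·7 + 6   →  a_3 = 3
7 = 1·6 + 1   →  a_4 = 1

1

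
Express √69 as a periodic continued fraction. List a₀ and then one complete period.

a₀ = ⌊√69⌋ = 8.
With m₀=0, d₀=1 and mₖ₊₁ = dₖaₖ − mₖ, dₖ₊₁ = (n − mₖ₊₁²)/dₖ, aₖ₊₁ = ⌊(a₀+mₖ₊₁)/dₖ₊₁⌋:
  k=1: m=8, d=5, a=3
  k=2: m=7, d=4, a=3
  k=3: m=5, d=11, a=1
  k=4: m=6, d=3, a=4
  k=5: m=6, d=11, a=1
  k=6: m=5, d=4, a=3
  k=7: m=7, d=5, a=3
  k=8: m=8, d=1, a=16
d=1 and a=2a₀=16 at k=8, so the next step gives (m, d) = (8, 5) again — its k=1 value — and the period has length 8.

[8; 3, 3, 1, 4, 1, 3, 3, 16]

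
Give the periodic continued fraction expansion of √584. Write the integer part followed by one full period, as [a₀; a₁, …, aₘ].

a₀ = ⌊√584⌋ = 24.
With m₀=0, d₀=1 and mₖ₊₁ = dₖaₖ − mₖ, dₖ₊₁ = (n − mₖ₊₁²)/dₖ, aₖ₊₁ = ⌊(a₀+mₖ₊₁)/dₖ₊₁⌋:
  k=1: m=24, d=8, a=6
  k=2: m=24, d=1, a=48
d=1 and a=2a₀=48 at k=2, so the next step gives (m, d) = (24, 8) again — its k=1 value — and the period has length 2.

[24; 6, 48]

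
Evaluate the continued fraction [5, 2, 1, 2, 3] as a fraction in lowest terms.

145/27

Fold from the inside: start with 3/1.
  2 + 1/3 = 7/3
  1 + 3/7 = 10/7
  2 + 7/10 = 27/10
  5 + 10/27 = 145/27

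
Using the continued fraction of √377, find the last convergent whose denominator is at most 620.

√377 = [19; 2, 2, 2, 38, …] (period length 4).
Convergents:
  p_0/q_0 = 19/1
  p_1/q_1 = 39/2
  p_2/q_2 = 97/5
  p_3/q_3 = 233/12
  p_4/q_4 = 8951/461
  p_5/q_5 = 18135/934
q_4 = 461 ≤ 620 < 934 = q_5, so the answer is 8951/461.

8951/461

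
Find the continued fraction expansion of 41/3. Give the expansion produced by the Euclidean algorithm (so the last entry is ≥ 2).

41 = 13*3 + 2
3 = 1*2 + 1
2 = 2*1 + 0  (stop)
So 41/3 = [13; 1, 2].

[13; 1, 2]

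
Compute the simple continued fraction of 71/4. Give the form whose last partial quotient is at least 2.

[17; 1, 3]

71 = 17*4 + 3
4 = 1*3 + 1
3 = 3*1 + 0  (stop)
So 71/4 = [17; 1, 3].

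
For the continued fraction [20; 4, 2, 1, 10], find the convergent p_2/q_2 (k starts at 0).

182/9

Using pₖ = aₖpₖ₋₁ + pₖ₋₂, qₖ = aₖqₖ₋₁ + qₖ₋₂ (with p₋₁=1, p₋₂=0, q₋₁=0, q₋₂=1):
  k=0: a=20, p=20, q=1
  k=1: a=4, p=81, q=4
  k=2: a=2, p=182, q=9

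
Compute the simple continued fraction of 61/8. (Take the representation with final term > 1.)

[7; 1, 1, 1, 2]

61 = 7×8 + 5
8 = 1×5 + 3
5 = 1×3 + 2
3 = 1×2 + 1
2 = 2×1 + 0  (stop)
So 61/8 = [7; 1, 1, 1, 2].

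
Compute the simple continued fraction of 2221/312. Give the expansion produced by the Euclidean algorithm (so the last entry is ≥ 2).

[7; 8, 2, 3, 5]

2221 = 7×312 + 37
312 = 8×37 + 16
37 = 2×16 + 5
16 = 3×5 + 1
5 = 5×1 + 0  (stop)
So 2221/312 = [7; 8, 2, 3, 5].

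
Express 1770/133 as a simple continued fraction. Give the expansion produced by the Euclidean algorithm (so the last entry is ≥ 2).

1770 = 13*133 + 41
133 = 3*41 + 10
41 = 4*10 + 1
10 = 10*1 + 0  (stop)
So 1770/133 = [13; 3, 4, 10].

[13; 3, 4, 10]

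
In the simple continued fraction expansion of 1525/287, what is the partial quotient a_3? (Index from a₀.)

3

1525 = 5·287 + 90   →  a_0 = 5
287 = 3·90 + 17   →  a_1 = 3
90 = 5·17 + 5   →  a_2 = 5
17 = 3·5 + 2   →  a_3 = 3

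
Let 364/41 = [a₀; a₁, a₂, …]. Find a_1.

1

364 = 8·41 + 36   →  a_0 = 8
41 = 1·36 + 5   →  a_1 = 1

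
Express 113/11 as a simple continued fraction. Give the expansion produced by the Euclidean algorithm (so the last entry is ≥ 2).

113 = 10*11 + 3
11 = 3*3 + 2
3 = 1*2 + 1
2 = 2*1 + 0  (stop)
So 113/11 = [10; 3, 1, 2].

[10; 3, 1, 2]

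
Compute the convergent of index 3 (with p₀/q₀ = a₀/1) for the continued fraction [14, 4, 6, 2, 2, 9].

Using pₖ = aₖpₖ₋₁ + pₖ₋₂, qₖ = aₖqₖ₋₁ + qₖ₋₂ (with p₋₁=1, p₋₂=0, q₋₁=0, q₋₂=1):
  k=0: a=14, p=14, q=1
  k=1: a=4, p=57, q=4
  k=2: a=6, p=356, q=25
  k=3: a=2, p=769, q=54

769/54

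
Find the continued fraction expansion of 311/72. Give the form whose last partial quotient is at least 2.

311 = 4*72 + 23
72 = 3*23 + 3
23 = 7*3 + 2
3 = 1*2 + 1
2 = 2*1 + 0  (stop)
So 311/72 = [4; 3, 7, 1, 2].

[4; 3, 7, 1, 2]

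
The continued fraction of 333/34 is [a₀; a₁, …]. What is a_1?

333 = 9·34 + 27   →  a_0 = 9
34 = 1·27 + 7   →  a_1 = 1

1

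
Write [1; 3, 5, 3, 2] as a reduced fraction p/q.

Fold from the inside: start with 2/1.
  3 + 1/2 = 7/2
  5 + 2/7 = 37/7
  3 + 7/37 = 118/37
  1 + 37/118 = 155/118

155/118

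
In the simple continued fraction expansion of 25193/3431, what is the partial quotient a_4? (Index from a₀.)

8

25193 = 7·3431 + 1176   →  a_0 = 7
3431 = 2·1176 + 1079   →  a_1 = 2
1176 = 1·1079 + 97   →  a_2 = 1
1079 = 11·97 + 12   →  a_3 = 11
97 = 8·12 + 1   →  a_4 = 8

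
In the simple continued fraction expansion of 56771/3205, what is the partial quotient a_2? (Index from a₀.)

2

56771 = 17·3205 + 2286   →  a_0 = 17
3205 = 1·2286 + 919   →  a_1 = 1
2286 = 2·919 + 448   →  a_2 = 2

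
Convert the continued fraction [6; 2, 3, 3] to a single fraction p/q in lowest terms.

148/23

Fold from the inside: start with 3/1.
  3 + 1/3 = 10/3
  2 + 3/10 = 23/10
  6 + 10/23 = 148/23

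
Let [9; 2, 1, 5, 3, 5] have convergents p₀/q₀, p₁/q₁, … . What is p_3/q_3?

Using pₖ = aₖpₖ₋₁ + pₖ₋₂, qₖ = aₖqₖ₋₁ + qₖ₋₂ (with p₋₁=1, p₋₂=0, q₋₁=0, q₋₂=1):
  k=0: a=9, p=9, q=1
  k=1: a=2, p=19, q=2
  k=2: a=1, p=28, q=3
  k=3: a=5, p=159, q=17

159/17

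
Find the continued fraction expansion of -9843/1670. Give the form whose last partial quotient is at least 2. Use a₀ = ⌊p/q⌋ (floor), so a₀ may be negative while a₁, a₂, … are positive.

[-6; 9, 2, 3, 2, 1, 7]

-9843 = -6*1670 + 177
1670 = 9*177 + 77
177 = 2*77 + 23
77 = 3*23 + 8
23 = 2*8 + 7
8 = 1*7 + 1
7 = 7*1 + 0  (stop)
So -9843/1670 = [-6; 9, 2, 3, 2, 1, 7].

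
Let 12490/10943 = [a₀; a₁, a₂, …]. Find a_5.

12490 = 1·10943 + 1547   →  a_0 = 1
10943 = 7·1547 + 114   →  a_1 = 7
1547 = 13·114 + 65   →  a_2 = 13
114 = 1·65 + 49   →  a_3 = 1
65 = 1·49 + 16   →  a_4 = 1
49 = 3·16 + 1   →  a_5 = 3

3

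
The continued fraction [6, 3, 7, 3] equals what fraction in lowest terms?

436/69

Using pₖ = aₖpₖ₋₁ + pₖ₋₂ and qₖ = aₖqₖ₋₁ + qₖ₋₂:
  k=0: a=6, p=6, q=1
  k=1: a=3, p=19, q=3
  k=2: a=7, p=139, q=22
  k=3: a=3, p=436, q=69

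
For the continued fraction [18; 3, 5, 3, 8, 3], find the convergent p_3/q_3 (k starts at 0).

934/51

Using pₖ = aₖpₖ₋₁ + pₖ₋₂, qₖ = aₖqₖ₋₁ + qₖ₋₂ (with p₋₁=1, p₋₂=0, q₋₁=0, q₋₂=1):
  k=0: a=18, p=18, q=1
  k=1: a=3, p=55, q=3
  k=2: a=5, p=293, q=16
  k=3: a=3, p=934, q=51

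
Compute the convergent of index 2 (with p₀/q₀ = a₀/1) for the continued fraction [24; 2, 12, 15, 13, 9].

Using pₖ = aₖpₖ₋₁ + pₖ₋₂, qₖ = aₖqₖ₋₁ + qₖ₋₂ (with p₋₁=1, p₋₂=0, q₋₁=0, q₋₂=1):
  k=0: a=24, p=24, q=1
  k=1: a=2, p=49, q=2
  k=2: a=12, p=612, q=25

612/25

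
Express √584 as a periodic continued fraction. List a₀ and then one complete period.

[24; 6, 48]

a₀ = ⌊√584⌋ = 24.
With m₀=0, d₀=1 and mₖ₊₁ = dₖaₖ − mₖ, dₖ₊₁ = (n − mₖ₊₁²)/dₖ, aₖ₊₁ = ⌊(a₀+mₖ₊₁)/dₖ₊₁⌋:
  k=1: m=24, d=8, a=6
  k=2: m=24, d=1, a=48
d=1 and a=2a₀=48 at k=2, so the next step gives (m, d) = (24, 8) again — its k=1 value — and the period has length 2.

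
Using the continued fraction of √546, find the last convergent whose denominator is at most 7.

70/3

√546 = [23; 2, 1, 2, 1, 2, 46, …] (period length 6).
Convergents:
  p_0/q_0 = 23/1
  p_1/q_1 = 47/2
  p_2/q_2 = 70/3
  p_3/q_3 = 187/8
q_2 = 3 ≤ 7 < 8 = q_3, so the answer is 70/3.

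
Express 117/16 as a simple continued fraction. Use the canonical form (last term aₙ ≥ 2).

117 = 7×16 + 5
16 = 3×5 + 1
5 = 5×1 + 0  (stop)
So 117/16 = [7; 3, 5].

[7; 3, 5]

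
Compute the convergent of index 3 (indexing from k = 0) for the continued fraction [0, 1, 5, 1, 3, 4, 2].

Using pₖ = aₖpₖ₋₁ + pₖ₋₂, qₖ = aₖqₖ₋₁ + qₖ₋₂ (with p₋₁=1, p₋₂=0, q₋₁=0, q₋₂=1):
  k=0: a=0, p=0, q=1
  k=1: a=1, p=1, q=1
  k=2: a=5, p=5, q=6
  k=3: a=1, p=6, q=7

6/7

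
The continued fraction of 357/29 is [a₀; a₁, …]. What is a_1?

357 = 12·29 + 9   →  a_0 = 12
29 = 3·9 + 2   →  a_1 = 3

3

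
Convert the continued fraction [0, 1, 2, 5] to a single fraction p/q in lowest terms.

11/16

Using pₖ = aₖpₖ₋₁ + pₖ₋₂ and qₖ = aₖqₖ₋₁ + qₖ₋₂:
  k=0: a=0, p=0, q=1
  k=1: a=1, p=1, q=1
  k=2: a=2, p=2, q=3
  k=3: a=5, p=11, q=16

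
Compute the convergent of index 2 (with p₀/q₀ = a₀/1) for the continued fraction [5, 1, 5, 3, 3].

35/6

Using pₖ = aₖpₖ₋₁ + pₖ₋₂, qₖ = aₖqₖ₋₁ + qₖ₋₂ (with p₋₁=1, p₋₂=0, q₋₁=0, q₋₂=1):
  k=0: a=5, p=5, q=1
  k=1: a=1, p=6, q=1
  k=2: a=5, p=35, q=6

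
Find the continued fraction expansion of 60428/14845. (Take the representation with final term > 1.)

[4; 14, 6, 17, 3, 3]

60428 = 4·14845 + 1048
14845 = 14·1048 + 173
1048 = 6·173 + 10
173 = 17·10 + 3
10 = 3·3 + 1
3 = 3·1 + 0  (stop)
So 60428/14845 = [4; 14, 6, 17, 3, 3].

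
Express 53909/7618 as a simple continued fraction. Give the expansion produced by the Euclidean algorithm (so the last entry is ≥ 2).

53909 = 7×7618 + 583
7618 = 13×583 + 39
583 = 14×39 + 37
39 = 1×37 + 2
37 = 18×2 + 1
2 = 2×1 + 0  (stop)
So 53909/7618 = [7; 13, 14, 1, 18, 2].

[7; 13, 14, 1, 18, 2]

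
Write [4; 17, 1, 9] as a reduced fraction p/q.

Fold from the inside: start with 9/1.
  1 + 1/9 = 10/9
  17 + 9/10 = 179/10
  4 + 10/179 = 726/179

726/179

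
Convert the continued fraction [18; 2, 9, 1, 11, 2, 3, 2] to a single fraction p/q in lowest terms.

Fold from the inside: start with 2/1.
  3 + 1/2 = 7/2
  2 + 2/7 = 16/7
  11 + 7/16 = 183/16
  1 + 16/183 = 199/183
  9 + 183/199 = 1974/199
  2 + 199/1974 = 4147/1974
  18 + 1974/4147 = 76620/4147

76620/4147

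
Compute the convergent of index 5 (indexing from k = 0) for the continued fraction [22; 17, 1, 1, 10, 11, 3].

Using pₖ = aₖpₖ₋₁ + pₖ₋₂, qₖ = aₖqₖ₋₁ + qₖ₋₂ (with p₋₁=1, p₋₂=0, q₋₁=0, q₋₂=1):
  k=0: a=22, p=22, q=1
  k=1: a=17, p=375, q=17
  k=2: a=1, p=397, q=18
  k=3: a=1, p=772, q=35
  k=4: a=10, p=8117, q=368
  k=5: a=11, p=90059, q=4083

90059/4083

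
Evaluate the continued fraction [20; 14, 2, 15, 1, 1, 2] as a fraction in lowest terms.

46801/2332

Fold from the inside: start with 2/1.
  1 + 1/2 = 3/2
  1 + 2/3 = 5/3
  15 + 3/5 = 78/5
  2 + 5/78 = 161/78
  14 + 78/161 = 2332/161
  20 + 161/2332 = 46801/2332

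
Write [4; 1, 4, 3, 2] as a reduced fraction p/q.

Fold from the inside: start with 2/1.
  3 + 1/2 = 7/2
  4 + 2/7 = 30/7
  1 + 7/30 = 37/30
  4 + 30/37 = 178/37

178/37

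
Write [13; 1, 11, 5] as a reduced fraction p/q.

849/61

Using pₖ = aₖpₖ₋₁ + pₖ₋₂ and qₖ = aₖqₖ₋₁ + qₖ₋₂:
  k=0: a=13, p=13, q=1
  k=1: a=1, p=14, q=1
  k=2: a=11, p=167, q=12
  k=3: a=5, p=849, q=61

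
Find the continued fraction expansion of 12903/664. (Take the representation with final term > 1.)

[19; 2, 3, 5, 3, 2, 2]

12903 = 19*664 + 287
664 = 2*287 + 90
287 = 3*90 + 17
90 = 5*17 + 5
17 = 3*5 + 2
5 = 2*2 + 1
2 = 2*1 + 0  (stop)
So 12903/664 = [19; 2, 3, 5, 3, 2, 2].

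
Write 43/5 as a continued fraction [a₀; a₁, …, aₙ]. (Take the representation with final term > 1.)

[8; 1, 1, 2]

43 = 8×5 + 3
5 = 1×3 + 2
3 = 1×2 + 1
2 = 2×1 + 0  (stop)
So 43/5 = [8; 1, 1, 2].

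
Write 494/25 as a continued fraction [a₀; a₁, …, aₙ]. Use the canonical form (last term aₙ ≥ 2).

494 = 19*25 + 19
25 = 1*19 + 6
19 = 3*6 + 1
6 = 6*1 + 0  (stop)
So 494/25 = [19; 1, 3, 6].

[19; 1, 3, 6]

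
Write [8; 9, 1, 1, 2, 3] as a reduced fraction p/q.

1321/163

Fold from the inside: start with 3/1.
  2 + 1/3 = 7/3
  1 + 3/7 = 10/7
  1 + 7/10 = 17/10
  9 + 10/17 = 163/17
  8 + 17/163 = 1321/163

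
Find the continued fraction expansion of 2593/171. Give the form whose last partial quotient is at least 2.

[15; 6, 9, 3]

2593 = 15×171 + 28
171 = 6×28 + 3
28 = 9×3 + 1
3 = 3×1 + 0  (stop)
So 2593/171 = [15; 6, 9, 3].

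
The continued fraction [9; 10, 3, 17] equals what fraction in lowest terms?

Fold from the inside: start with 17/1.
  3 + 1/17 = 52/17
  10 + 17/52 = 537/52
  9 + 52/537 = 4885/537

4885/537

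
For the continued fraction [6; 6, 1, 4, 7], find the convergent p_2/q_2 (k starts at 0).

Using pₖ = aₖpₖ₋₁ + pₖ₋₂, qₖ = aₖqₖ₋₁ + qₖ₋₂ (with p₋₁=1, p₋₂=0, q₋₁=0, q₋₂=1):
  k=0: a=6, p=6, q=1
  k=1: a=6, p=37, q=6
  k=2: a=1, p=43, q=7

43/7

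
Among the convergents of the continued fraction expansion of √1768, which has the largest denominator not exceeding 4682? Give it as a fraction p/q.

74214/1765

√1768 = [42; 21, 84, …] (period length 2).
Convergents:
  p_0/q_0 = 42/1
  p_1/q_1 = 883/21
  p_2/q_2 = 74214/1765
  p_3/q_3 = 1559377/37086
q_2 = 1765 ≤ 4682 < 37086 = q_3, so the answer is 74214/1765.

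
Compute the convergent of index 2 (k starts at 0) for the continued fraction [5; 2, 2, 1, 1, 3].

Using pₖ = aₖpₖ₋₁ + pₖ₋₂, qₖ = aₖqₖ₋₁ + qₖ₋₂ (with p₋₁=1, p₋₂=0, q₋₁=0, q₋₂=1):
  k=0: a=5, p=5, q=1
  k=1: a=2, p=11, q=2
  k=2: a=2, p=27, q=5

27/5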